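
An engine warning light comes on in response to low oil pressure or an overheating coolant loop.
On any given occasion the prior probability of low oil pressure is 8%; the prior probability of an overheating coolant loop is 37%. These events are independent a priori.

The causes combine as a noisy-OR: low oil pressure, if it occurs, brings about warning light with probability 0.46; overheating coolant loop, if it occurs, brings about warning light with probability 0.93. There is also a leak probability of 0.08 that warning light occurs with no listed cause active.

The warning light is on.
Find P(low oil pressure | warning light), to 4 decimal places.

Under noisy-OR, P(warning light | causes) = 1 − (1−0.08)·∏(1−qᵢ) over the active causes.
Enumerate the 4 (low oil pressure, overheating coolant loop) configurations and weight by the priors:
  P(warning light) = 0.08*0.92*0.63 + 0.9356*0.92*0.37 + 0.5032*0.08*0.63 + 0.965224*0.08*0.37
        = 0.046368 + 0.318478 + 0.025361 + 0.028571 = 0.418778
Keeping only the low oil pressure-present terms gives 0.053932, so
  P(low oil pressure | warning light) = 0.053932 / 0.418778 ≈ 0.1288

P(low oil pressure | warning light) ≈ 0.1288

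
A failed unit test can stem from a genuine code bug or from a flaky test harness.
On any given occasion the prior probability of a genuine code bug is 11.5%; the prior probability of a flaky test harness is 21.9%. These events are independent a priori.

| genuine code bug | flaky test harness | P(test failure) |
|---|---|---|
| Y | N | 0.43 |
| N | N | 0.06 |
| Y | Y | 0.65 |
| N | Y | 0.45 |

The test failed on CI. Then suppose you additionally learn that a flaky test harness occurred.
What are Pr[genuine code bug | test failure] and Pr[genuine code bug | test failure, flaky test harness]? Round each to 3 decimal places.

Pr[genuine code bug | test failure] ≈ 0.299; Pr[genuine code bug | test failure, flaky test harness] ≈ 0.158

P(test failure) = 0.06*0.885*0.781 + 0.45*0.885*0.219 + 0.43*0.115*0.781 + 0.65*0.115*0.219 = 0.041471 + 0.087217 + 0.038620 + 0.016370 = 0.183678
Of this, 0.054990 comes from 0.038620 + 0.016370 (the genuine code bug=true cases).
So P(genuine code bug | test failure) = 0.054990/0.183678 ≈ 0.299.

Now also conditioning on flaky test harness=true:
For the numerator, keep only genuine code bug=true terms: 0.65×0.115 = 0.074750
Normalizer over all consistent configurations: 0.45×0.885 + 0.65×0.115 = 0.473000
Posterior = 0.074750 / 0.473000 ≈ 0.158
This is intercausal reasoning (explaining away): once flaky test harness accounts for the test failure, genuine code bug becomes less likely.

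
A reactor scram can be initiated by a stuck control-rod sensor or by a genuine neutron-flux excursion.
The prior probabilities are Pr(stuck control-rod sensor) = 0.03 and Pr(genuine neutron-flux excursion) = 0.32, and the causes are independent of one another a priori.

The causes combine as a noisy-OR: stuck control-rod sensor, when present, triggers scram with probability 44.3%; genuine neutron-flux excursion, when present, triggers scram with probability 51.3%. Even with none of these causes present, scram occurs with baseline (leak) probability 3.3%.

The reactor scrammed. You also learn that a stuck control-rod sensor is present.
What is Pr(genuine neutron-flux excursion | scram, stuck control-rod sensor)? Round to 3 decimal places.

Under noisy-OR, P(scram | causes) = 1 − (1−0.033)·∏(1−qᵢ) over the active causes.
Numerator (weight on configurations with genuine neutron-flux excursion): 0.737693·0.32 = 0.236062
The normalizing constant is 0.461381·0.68 + 0.737693·0.32 = 0.549801
Posterior = 0.236062 / 0.549801 ≈ 0.429

Pr(genuine neutron-flux excursion | scram, stuck control-rod sensor) ≈ 0.429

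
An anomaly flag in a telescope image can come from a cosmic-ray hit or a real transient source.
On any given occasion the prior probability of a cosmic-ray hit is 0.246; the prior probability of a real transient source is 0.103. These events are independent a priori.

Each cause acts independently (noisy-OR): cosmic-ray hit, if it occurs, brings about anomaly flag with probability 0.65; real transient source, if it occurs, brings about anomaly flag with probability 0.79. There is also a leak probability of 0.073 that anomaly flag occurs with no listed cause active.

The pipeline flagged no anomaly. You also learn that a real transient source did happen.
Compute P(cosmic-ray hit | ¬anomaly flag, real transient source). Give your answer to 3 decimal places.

Under noisy-OR, P(anomaly flag | causes) = 1 − (1−0.073)·∏(1−qᵢ) over the active causes.
By total probability over both values of cosmic-ray hit:
  P(¬anomaly flag | real transient source) = 0.19467×0.754 + 0.068134×0.246
        = 0.146781 + 0.016761 = 0.163542
Keeping only the cosmic-ray hit-present terms gives 0.016761, so
  P(cosmic-ray hit | ¬anomaly flag, real transient source) = 0.016761 / 0.163542 ≈ 0.102

P(cosmic-ray hit | ¬anomaly flag, real transient source) ≈ 0.102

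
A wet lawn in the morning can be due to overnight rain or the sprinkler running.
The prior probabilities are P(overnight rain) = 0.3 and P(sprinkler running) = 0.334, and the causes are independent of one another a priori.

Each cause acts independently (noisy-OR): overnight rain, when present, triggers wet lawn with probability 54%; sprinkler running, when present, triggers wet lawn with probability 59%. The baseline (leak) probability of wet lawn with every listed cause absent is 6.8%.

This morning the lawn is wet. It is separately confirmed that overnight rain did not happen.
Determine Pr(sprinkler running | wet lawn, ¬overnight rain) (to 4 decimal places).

Pr(sprinkler running | wet lawn, ¬overnight rain) ≈ 0.8200

Under noisy-OR, P(wet lawn | causes) = 1 − (1−0.068)·∏(1−qᵢ) over the active causes.
P(wet lawn | ¬overnight rain) = 0.068·0.666 + 0.61788·0.334 = 0.045288 + 0.206372 = 0.251660
Restricting to configurations with sprinkler running present: 0.61788·0.334 = 0.206372.
P(sprinkler running | wet lawn, ¬overnight rain) = 0.206372 / 0.251660 ≈ 0.8200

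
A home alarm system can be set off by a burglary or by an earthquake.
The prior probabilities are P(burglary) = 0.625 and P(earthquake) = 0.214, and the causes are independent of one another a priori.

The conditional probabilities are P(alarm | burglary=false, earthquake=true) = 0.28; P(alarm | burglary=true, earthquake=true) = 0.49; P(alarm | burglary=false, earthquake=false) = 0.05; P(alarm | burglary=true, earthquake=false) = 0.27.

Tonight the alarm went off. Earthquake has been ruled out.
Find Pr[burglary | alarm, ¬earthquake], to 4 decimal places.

P(alarm | ¬earthquake) = 0.05·0.375 + 0.27·0.625 = 0.018750 + 0.168750 = 0.187500
Restricting to configurations with burglary present: 0.27·0.625 = 0.168750.
P(burglary | alarm, ¬earthquake) = 0.168750 / 0.187500 ≈ 0.9000

Pr[burglary | alarm, ¬earthquake] ≈ 0.9000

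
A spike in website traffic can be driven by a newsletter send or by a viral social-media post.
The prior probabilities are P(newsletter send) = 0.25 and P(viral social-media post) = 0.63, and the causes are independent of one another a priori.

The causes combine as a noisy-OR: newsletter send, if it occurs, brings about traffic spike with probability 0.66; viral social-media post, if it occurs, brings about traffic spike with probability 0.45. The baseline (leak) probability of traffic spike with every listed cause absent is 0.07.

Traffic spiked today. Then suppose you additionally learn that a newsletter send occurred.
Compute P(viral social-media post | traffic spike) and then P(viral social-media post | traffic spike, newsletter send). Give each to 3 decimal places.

Under noisy-OR, P(traffic spike | causes) = 1 − (1−0.07)·∏(1−qᵢ) over the active causes.
Enumerate the 4 (newsletter send, viral social-media post) configurations and weight by the priors:
  P(traffic spike) = 0.07·0.75·0.37 + 0.4885·0.75·0.63 + 0.6838·0.25·0.37 + 0.82609·0.25·0.63
        = 0.019425 + 0.230816 + 0.063252 + 0.130109 = 0.443602
The terms with viral social-media post present sum to 0.360925, so
  P(viral social-media post | traffic spike) = 0.360925 / 0.443602 ≈ 0.814

Now also conditioning on newsletter send=true:
Weight on viral social-media post=true, given the evidence: 0.82609×0.63 = 0.520437
Denominator P(traffic spike | newsletter send): 0.6838×0.37 + 0.82609×0.63 = 0.773443
P(viral social-media post | traffic spike, newsletter send) = 0.520437/0.773443 ≈ 0.673

P(viral social-media post | traffic spike) ≈ 0.814; P(viral social-media post | traffic spike, newsletter send) ≈ 0.673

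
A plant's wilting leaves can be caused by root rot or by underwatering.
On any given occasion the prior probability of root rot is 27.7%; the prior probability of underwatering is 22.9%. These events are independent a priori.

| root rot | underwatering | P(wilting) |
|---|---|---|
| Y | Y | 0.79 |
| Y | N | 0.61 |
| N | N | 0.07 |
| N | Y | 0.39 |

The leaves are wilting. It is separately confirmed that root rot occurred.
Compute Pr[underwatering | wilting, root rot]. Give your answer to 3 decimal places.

Pr[underwatering | wilting, root rot] ≈ 0.278

Numerator (weight on configurations with underwatering): 0.79×0.229 = 0.180910
Denominator P(wilting | root rot): 0.61×0.771 + 0.79×0.229 = 0.651220
P(underwatering | wilting, root rot) = 0.180910/0.651220 ≈ 0.278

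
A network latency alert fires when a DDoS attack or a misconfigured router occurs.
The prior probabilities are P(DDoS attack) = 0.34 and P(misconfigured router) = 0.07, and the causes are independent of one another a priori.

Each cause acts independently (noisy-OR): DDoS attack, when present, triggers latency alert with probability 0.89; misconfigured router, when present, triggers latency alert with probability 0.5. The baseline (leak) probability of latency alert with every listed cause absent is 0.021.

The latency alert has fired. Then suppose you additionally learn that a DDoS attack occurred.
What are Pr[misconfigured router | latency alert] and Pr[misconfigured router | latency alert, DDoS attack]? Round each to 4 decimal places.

Under noisy-OR, P(latency alert | causes) = 1 − (1−0.021)·∏(1−qᵢ) over the active causes.
Numerator (weight on configurations with misconfigured router): 0.023585 + 0.022518 = 0.046103
Normalizer over all consistent configurations: 0.021×0.66×0.93 + 0.5105×0.66×0.07 + 0.89231×0.34×0.93 + 0.946155×0.34×0.07 = 0.341141
P(misconfigured router | latency alert) = 0.046103/0.341141 ≈ 0.1351

With the extra evidence:
P(latency alert | DDoS attack) = 0.89231*0.93 + 0.946155*0.07 = 0.829848 + 0.066231 = 0.896079
The misconfigured router-present share is 0.946155*0.07 = 0.066231.
P(misconfigured router | latency alert, DDoS attack) = 0.066231 / 0.896079 ≈ 0.0739
The drop from 0.1351 to 0.0739 is the explaining-away (discounting) effect.

Pr[misconfigured router | latency alert] ≈ 0.1351; Pr[misconfigured router | latency alert, DDoS attack] ≈ 0.0739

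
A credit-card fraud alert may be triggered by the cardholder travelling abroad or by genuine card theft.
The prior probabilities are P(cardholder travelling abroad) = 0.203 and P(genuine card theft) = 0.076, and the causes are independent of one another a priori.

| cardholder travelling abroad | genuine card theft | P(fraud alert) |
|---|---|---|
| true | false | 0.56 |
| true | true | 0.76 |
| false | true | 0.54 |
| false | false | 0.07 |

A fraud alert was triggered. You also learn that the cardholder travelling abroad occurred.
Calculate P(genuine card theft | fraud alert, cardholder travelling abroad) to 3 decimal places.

P(fraud alert | cardholder travelling abroad) = 0.56*0.924 + 0.76*0.076 = 0.517440 + 0.057760 = 0.575200
Of this, 0.057760 comes from 0.76*0.076 (the genuine card theft=true cases).
P(genuine card theft | fraud alert, cardholder travelling abroad) = 0.057760 / 0.575200 ≈ 0.100

P(genuine card theft | fraud alert, cardholder travelling abroad) ≈ 0.100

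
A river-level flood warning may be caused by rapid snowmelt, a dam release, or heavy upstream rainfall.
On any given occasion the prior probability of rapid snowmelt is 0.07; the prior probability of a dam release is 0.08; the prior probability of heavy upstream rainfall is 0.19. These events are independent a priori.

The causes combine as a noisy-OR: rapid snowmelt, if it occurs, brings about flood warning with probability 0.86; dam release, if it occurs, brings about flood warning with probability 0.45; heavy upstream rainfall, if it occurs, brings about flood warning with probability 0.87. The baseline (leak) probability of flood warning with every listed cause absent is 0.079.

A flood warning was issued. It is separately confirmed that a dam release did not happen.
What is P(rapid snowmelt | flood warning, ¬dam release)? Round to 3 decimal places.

P(rapid snowmelt | flood warning, ¬dam release) ≈ 0.225

Under noisy-OR, P(flood warning | causes) = 1 − (1−0.079)·∏(1−qᵢ) over the active causes.
Weight on rapid snowmelt=true, given the evidence: 0.049389 + 0.013077 = 0.062466
Normalizer over all consistent configurations: 0.079*0.93*0.81 + 0.88027*0.93*0.19 + 0.87106*0.07*0.81 + 0.983238*0.07*0.19 = 0.277521
Posterior = 0.062466 / 0.277521 ≈ 0.225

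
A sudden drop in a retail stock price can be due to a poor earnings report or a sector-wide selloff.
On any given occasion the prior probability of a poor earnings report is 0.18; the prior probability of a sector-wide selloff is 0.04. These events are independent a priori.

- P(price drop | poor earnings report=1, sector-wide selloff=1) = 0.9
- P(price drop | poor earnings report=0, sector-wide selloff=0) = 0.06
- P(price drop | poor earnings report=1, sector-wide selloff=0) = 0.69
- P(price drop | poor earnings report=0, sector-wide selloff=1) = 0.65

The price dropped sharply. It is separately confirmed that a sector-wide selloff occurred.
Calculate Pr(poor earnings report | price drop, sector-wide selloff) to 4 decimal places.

Pr(poor earnings report | price drop, sector-wide selloff) ≈ 0.2331

By total probability over both values of poor earnings report:
  P(price drop | sector-wide selloff) = 0.65×0.82 + 0.9×0.18
        = 0.533000 + 0.162000 = 0.695000
Configurations with poor earnings report contribute 0.162000, so
  P(poor earnings report | price drop, sector-wide selloff) = 0.162000 / 0.695000 ≈ 0.2331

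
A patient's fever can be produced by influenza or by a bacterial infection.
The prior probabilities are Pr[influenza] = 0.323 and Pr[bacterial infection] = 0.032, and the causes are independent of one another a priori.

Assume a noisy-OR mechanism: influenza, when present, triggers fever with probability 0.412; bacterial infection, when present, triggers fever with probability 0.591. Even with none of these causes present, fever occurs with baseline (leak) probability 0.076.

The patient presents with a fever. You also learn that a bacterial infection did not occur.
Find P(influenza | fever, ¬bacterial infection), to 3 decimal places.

Under noisy-OR, P(fever | causes) = 1 − (1−0.076)·∏(1−qᵢ) over the active causes.
P(fever | ¬bacterial infection) = 0.076×0.677 + 0.456688×0.323 = 0.051452 + 0.147510 = 0.198962
Of this, 0.147510 comes from 0.456688×0.323 (the influenza=true cases).
P(influenza | fever, ¬bacterial infection) = 0.147510 / 0.198962 ≈ 0.741

P(influenza | fever, ¬bacterial infection) ≈ 0.741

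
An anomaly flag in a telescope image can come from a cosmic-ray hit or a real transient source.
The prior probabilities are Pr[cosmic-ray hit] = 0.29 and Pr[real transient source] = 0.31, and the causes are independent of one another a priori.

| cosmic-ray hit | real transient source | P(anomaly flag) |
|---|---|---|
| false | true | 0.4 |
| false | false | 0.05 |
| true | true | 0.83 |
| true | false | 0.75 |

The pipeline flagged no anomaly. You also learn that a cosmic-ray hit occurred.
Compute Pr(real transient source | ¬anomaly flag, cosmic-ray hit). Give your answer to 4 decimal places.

Pr(real transient source | ¬anomaly flag, cosmic-ray hit) ≈ 0.2340

Numerator (weight on configurations with real transient source): 0.17×0.31 = 0.052700
Normalizer over all consistent configurations: 0.25×0.69 + 0.17×0.31 = 0.225200
P(real transient source | ¬anomaly flag, cosmic-ray hit) = 0.052700/0.225200 ≈ 0.2340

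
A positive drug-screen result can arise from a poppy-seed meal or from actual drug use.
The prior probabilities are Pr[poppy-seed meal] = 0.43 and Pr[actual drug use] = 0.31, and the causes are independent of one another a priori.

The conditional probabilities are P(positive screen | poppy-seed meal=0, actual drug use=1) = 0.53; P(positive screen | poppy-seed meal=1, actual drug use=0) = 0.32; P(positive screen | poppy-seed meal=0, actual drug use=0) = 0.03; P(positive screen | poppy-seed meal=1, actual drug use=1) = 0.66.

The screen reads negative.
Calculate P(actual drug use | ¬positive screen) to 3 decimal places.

P(actual drug use | ¬positive screen) ≈ 0.180

By total probability over the 4 (poppy-seed meal, actual drug use) configurations:
  P(¬positive screen) = 0.97*0.57*0.69 + 0.47*0.57*0.31 + 0.68*0.43*0.69 + 0.34*0.43*0.31
        = 0.381501 + 0.083049 + 0.201756 + 0.045322 = 0.711628
The terms with actual drug use present sum to 0.128371, so
  P(actual drug use | ¬positive screen) = 0.128371 / 0.711628 ≈ 0.180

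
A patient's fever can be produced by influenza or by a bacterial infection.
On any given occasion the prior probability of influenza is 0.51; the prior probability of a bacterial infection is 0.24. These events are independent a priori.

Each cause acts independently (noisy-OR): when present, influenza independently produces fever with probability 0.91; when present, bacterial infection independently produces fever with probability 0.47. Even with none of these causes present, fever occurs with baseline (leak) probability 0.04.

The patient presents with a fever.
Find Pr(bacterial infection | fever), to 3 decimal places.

Under noisy-OR, P(fever | causes) = 1 − (1−0.04)·∏(1−qᵢ) over the active causes.
Numerator (weight on configurations with bacterial infection): 0.057765 + 0.116795 = 0.174560
Denominator P(fever): 0.04*0.49*0.76 + 0.4912*0.49*0.24 + 0.9136*0.51*0.76 + 0.954208*0.51*0.24 = 0.543567
P(bacterial infection | fever) = 0.174560/0.543567 ≈ 0.321

Pr(bacterial infection | fever) ≈ 0.321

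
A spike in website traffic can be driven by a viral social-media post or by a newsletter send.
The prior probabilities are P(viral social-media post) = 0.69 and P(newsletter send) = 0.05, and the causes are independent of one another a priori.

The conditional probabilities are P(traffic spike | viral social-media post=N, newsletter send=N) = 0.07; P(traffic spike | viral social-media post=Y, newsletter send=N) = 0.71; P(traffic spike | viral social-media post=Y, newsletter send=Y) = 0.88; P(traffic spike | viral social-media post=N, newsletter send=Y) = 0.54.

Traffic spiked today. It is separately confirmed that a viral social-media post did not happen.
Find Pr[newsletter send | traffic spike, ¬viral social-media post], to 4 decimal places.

By total probability over both values of newsletter send:
  P(traffic spike | ¬viral social-media post) = 0.07*0.95 + 0.54*0.05
        = 0.066500 + 0.027000 = 0.093500
The terms with newsletter send present sum to 0.027000, so
  P(newsletter send | traffic spike, ¬viral social-media post) = 0.027000 / 0.093500 ≈ 0.2888

Pr[newsletter send | traffic spike, ¬viral social-media post] ≈ 0.2888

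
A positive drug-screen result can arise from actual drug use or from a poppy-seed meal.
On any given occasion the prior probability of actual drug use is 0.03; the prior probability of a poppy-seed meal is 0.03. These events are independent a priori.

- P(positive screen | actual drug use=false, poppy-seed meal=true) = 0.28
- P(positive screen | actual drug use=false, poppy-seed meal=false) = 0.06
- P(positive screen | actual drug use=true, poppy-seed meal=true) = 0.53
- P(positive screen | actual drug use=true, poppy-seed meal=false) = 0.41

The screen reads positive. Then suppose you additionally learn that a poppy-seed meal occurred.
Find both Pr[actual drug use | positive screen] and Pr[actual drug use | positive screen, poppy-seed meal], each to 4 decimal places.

Numerator (weight on configurations with actual drug use): 0.011931 + 0.000477 = 0.012408
Normalizer over all consistent configurations: 0.06·0.97·0.97 + 0.28·0.97·0.03 + 0.41·0.03·0.97 + 0.53·0.03·0.03 = 0.077010
P(actual drug use | positive screen) = 0.012408/0.077010 ≈ 0.1611

Now also conditioning on poppy-seed meal=true:
By total probability over both values of actual drug use:
  P(positive screen | poppy-seed meal) = 0.28·0.97 + 0.53·0.03
        = 0.271600 + 0.015900 = 0.287500
Keeping only the actual drug use-present terms gives 0.015900, so
  P(actual drug use | positive screen, poppy-seed meal) = 0.015900 / 0.287500 ≈ 0.0553
This is intercausal reasoning (explaining away): once poppy-seed meal accounts for the positive screen, actual drug use becomes less likely.

Pr[actual drug use | positive screen] ≈ 0.1611; Pr[actual drug use | positive screen, poppy-seed meal] ≈ 0.0553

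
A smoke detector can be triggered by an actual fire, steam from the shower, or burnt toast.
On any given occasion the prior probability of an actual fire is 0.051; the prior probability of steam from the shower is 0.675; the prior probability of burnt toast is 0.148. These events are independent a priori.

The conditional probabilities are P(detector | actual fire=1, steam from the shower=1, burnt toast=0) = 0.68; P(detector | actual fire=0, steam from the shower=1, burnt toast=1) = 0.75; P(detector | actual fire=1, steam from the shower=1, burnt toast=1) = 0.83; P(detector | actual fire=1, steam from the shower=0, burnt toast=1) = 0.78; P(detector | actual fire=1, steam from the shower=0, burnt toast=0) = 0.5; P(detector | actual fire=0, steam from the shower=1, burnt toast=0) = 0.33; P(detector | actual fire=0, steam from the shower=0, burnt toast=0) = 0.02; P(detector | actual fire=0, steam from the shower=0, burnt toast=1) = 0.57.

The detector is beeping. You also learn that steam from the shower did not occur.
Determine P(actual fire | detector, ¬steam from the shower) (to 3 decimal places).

Sum P(detector|·) weighted by the priors over the 4 (actual fire, burnt toast) configurations:
  P(detector | ¬steam from the shower) = 0.02×0.949×0.852 + 0.57×0.949×0.148 + 0.5×0.051×0.852 + 0.78×0.051×0.148
        = 0.016171 + 0.080058 + 0.021726 + 0.005887 = 0.123842
Keeping only the actual fire-present terms gives 0.027613, so
  P(actual fire | detector, ¬steam from the shower) = 0.027613 / 0.123842 ≈ 0.223

P(actual fire | detector, ¬steam from the shower) ≈ 0.223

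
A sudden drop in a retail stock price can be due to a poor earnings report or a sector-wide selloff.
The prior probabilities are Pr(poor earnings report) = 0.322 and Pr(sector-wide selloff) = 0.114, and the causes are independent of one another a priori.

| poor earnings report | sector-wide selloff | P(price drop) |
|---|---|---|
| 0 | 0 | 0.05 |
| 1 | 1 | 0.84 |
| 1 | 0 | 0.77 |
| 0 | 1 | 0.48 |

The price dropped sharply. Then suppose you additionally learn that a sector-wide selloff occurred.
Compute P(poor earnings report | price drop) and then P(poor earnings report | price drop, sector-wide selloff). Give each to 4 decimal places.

Numerator (weight on configurations with poor earnings report): 0.219675 + 0.030835 = 0.250510
The normalizing constant is 0.05·0.678·0.886 + 0.48·0.678·0.114 + 0.77·0.322·0.886 + 0.84·0.322·0.114 = 0.317645
P(poor earnings report | price drop) = 0.250510/0.317645 ≈ 0.7886

With the extra evidence:
Weight on poor earnings report=true, given the evidence: 0.84·0.322 = 0.270480
Normalizer over all consistent configurations: 0.48·0.678 + 0.84·0.322 = 0.595920
P(poor earnings report | price drop, sector-wide selloff) = 0.270480/0.595920 ≈ 0.4539

P(poor earnings report | price drop) ≈ 0.7886; P(poor earnings report | price drop, sector-wide selloff) ≈ 0.4539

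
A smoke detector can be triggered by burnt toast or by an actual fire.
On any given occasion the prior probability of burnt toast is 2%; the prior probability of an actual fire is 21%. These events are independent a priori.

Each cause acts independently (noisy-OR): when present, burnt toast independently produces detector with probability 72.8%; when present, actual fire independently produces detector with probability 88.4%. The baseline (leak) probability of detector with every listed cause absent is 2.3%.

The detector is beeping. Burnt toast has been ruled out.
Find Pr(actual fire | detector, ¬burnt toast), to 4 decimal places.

Pr(actual fire | detector, ¬burnt toast) ≈ 0.9111

Under noisy-OR, P(detector | causes) = 1 − (1−0.023)·∏(1−qᵢ) over the active causes.
Sum P(detector|·) weighted by the priors over both values of actual fire:
  P(detector | ¬burnt toast) = 0.023*0.79 + 0.886668*0.21
        = 0.018170 + 0.186200 = 0.204370
Keeping only the actual fire-present terms gives 0.186200, so
  P(actual fire | detector, ¬burnt toast) = 0.186200 / 0.204370 ≈ 0.9111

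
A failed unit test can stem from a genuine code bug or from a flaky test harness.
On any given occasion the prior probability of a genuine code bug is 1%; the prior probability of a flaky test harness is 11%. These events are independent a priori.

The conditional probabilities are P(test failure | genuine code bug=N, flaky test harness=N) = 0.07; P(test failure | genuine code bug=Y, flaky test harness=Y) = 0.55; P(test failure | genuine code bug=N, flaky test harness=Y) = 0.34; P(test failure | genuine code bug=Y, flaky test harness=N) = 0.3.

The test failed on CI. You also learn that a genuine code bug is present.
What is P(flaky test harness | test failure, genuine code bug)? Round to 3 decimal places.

P(flaky test harness | test failure, genuine code bug) ≈ 0.185

Weight on flaky test harness=true, given the evidence: 0.55×0.11 = 0.060500
Denominator P(test failure | genuine code bug): 0.3×0.89 + 0.55×0.11 = 0.327500
P(flaky test harness | test failure, genuine code bug) = 0.060500/0.327500 ≈ 0.185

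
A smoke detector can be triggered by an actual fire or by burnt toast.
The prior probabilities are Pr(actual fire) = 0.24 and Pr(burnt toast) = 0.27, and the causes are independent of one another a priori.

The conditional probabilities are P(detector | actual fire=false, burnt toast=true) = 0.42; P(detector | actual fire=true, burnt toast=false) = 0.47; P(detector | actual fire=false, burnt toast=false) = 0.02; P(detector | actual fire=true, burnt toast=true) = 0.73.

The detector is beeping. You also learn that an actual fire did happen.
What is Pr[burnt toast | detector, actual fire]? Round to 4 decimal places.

P(detector | actual fire) = 0.47*0.73 + 0.73*0.27 = 0.343100 + 0.197100 = 0.540200
Restricting to configurations with burnt toast present: 0.73*0.27 = 0.197100.
Hence the posterior is 0.197100/0.540200 ≈ 0.3649.

Pr[burnt toast | detector, actual fire] ≈ 0.3649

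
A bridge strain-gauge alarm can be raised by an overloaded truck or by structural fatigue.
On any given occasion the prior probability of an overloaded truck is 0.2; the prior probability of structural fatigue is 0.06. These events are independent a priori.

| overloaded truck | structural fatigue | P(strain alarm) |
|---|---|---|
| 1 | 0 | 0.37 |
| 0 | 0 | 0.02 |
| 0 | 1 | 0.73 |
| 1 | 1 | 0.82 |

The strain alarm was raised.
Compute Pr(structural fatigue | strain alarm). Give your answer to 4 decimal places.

P(strain alarm) = 0.02·0.8·0.94 + 0.73·0.8·0.06 + 0.37·0.2·0.94 + 0.82·0.2·0.06 = 0.015040 + 0.035040 + 0.069560 + 0.009840 = 0.129480
Of this, 0.044880 comes from 0.035040 + 0.009840 (the structural fatigue=true cases).
P(structural fatigue | strain alarm) = 0.044880 / 0.129480 ≈ 0.3466

Pr(structural fatigue | strain alarm) ≈ 0.3466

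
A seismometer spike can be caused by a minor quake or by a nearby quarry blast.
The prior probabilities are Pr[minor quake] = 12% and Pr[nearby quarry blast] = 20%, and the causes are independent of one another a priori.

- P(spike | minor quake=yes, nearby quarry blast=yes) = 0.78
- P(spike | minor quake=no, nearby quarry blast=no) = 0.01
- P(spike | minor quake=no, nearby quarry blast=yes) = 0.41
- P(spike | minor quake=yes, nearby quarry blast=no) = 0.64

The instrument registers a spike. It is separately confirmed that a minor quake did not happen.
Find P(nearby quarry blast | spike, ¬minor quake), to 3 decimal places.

P(nearby quarry blast | spike, ¬minor quake) ≈ 0.911

P(spike | ¬minor quake) = 0.01·0.8 + 0.41·0.2 = 0.008000 + 0.082000 = 0.090000
Restricting to configurations with nearby quarry blast present: 0.41·0.2 = 0.082000.
Hence the posterior is 0.082000/0.090000 ≈ 0.911.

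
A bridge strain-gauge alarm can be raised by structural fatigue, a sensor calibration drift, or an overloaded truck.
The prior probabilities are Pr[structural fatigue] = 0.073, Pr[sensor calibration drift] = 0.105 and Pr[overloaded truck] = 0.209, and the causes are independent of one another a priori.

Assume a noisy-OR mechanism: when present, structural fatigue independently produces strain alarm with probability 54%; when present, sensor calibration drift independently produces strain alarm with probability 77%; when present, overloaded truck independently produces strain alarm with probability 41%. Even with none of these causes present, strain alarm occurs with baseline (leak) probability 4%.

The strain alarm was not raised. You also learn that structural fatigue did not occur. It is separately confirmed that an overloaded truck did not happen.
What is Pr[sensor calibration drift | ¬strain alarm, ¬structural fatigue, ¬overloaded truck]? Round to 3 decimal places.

Pr[sensor calibration drift | ¬strain alarm, ¬structural fatigue, ¬overloaded truck] ≈ 0.026

Under noisy-OR, P(strain alarm | causes) = 1 − (1−0.04)·∏(1−qᵢ) over the active causes.
P(¬strain alarm | ¬structural fatigue, ¬overloaded truck) = 0.96×0.895 + 0.2208×0.105 = 0.859200 + 0.023184 = 0.882384
Restricting to configurations with sensor calibration drift present: 0.2208×0.105 = 0.023184.
So P(sensor calibration drift | ¬strain alarm, ¬structural fatigue, ¬overloaded truck) = 0.023184/0.882384 ≈ 0.026.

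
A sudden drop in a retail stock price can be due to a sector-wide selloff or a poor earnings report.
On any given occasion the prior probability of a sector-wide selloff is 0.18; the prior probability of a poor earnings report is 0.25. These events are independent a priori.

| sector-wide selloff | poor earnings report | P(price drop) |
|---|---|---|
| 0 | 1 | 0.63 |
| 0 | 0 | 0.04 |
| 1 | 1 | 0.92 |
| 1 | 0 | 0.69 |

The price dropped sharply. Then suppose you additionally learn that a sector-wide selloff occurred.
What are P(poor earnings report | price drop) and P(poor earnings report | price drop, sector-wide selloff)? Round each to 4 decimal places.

Weight on poor earnings report=true, given the evidence: 0.129150 + 0.041400 = 0.170550
The normalizing constant is 0.04·0.82·0.75 + 0.63·0.82·0.25 + 0.69·0.18·0.75 + 0.92·0.18·0.25 = 0.288300
Posterior = 0.170550 / 0.288300 ≈ 0.5916

Now condition on the additional information:
Sum P(price drop|·) weighted by the priors over both values of poor earnings report:
  P(price drop | sector-wide selloff) = 0.69·0.75 + 0.92·0.25
        = 0.517500 + 0.230000 = 0.747500
Configurations with poor earnings report contribute 0.230000, so
  P(poor earnings report | price drop, sector-wide selloff) = 0.230000 / 0.747500 ≈ 0.3077

P(poor earnings report | price drop) ≈ 0.5916; P(poor earnings report | price drop, sector-wide selloff) ≈ 0.3077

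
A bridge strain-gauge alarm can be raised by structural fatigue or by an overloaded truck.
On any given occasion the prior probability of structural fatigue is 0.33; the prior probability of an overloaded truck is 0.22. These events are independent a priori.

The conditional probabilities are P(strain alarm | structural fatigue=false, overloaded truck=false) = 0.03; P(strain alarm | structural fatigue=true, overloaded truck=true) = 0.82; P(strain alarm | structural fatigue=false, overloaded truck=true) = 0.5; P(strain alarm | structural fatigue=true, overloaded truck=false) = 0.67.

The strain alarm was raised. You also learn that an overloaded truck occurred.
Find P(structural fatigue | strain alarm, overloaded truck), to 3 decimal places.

P(structural fatigue | strain alarm, overloaded truck) ≈ 0.447

Weight on structural fatigue=true, given the evidence: 0.82·0.33 = 0.270600
The normalizing constant is 0.5·0.67 + 0.82·0.33 = 0.605600
Posterior = 0.270600 / 0.605600 ≈ 0.447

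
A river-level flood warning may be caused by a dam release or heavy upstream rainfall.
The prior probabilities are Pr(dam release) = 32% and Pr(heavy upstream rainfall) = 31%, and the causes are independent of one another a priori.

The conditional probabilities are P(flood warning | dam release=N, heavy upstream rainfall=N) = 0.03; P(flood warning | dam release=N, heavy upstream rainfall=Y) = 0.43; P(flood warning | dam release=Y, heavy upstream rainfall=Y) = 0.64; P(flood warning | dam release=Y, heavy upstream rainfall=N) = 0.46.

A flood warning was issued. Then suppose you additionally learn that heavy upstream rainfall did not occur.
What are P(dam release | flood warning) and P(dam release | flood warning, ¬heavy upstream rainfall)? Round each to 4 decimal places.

Weight on dam release=true, given the evidence: 0.101568 + 0.063488 = 0.165056
The normalizing constant is 0.03·0.68·0.69 + 0.43·0.68·0.31 + 0.46·0.32·0.69 + 0.64·0.32·0.31 = 0.269776
Posterior = 0.165056 / 0.269776 ≈ 0.6118

Now condition on the additional information:
P(flood warning | ¬heavy upstream rainfall) = 0.03·0.68 + 0.46·0.32 = 0.020400 + 0.147200 = 0.167600
Of this, 0.147200 comes from 0.46·0.32 (the dam release=true cases).
P(dam release | flood warning, ¬heavy upstream rainfall) = 0.147200 / 0.167600 ≈ 0.8783

P(dam release | flood warning) ≈ 0.6118; P(dam release | flood warning, ¬heavy upstream rainfall) ≈ 0.8783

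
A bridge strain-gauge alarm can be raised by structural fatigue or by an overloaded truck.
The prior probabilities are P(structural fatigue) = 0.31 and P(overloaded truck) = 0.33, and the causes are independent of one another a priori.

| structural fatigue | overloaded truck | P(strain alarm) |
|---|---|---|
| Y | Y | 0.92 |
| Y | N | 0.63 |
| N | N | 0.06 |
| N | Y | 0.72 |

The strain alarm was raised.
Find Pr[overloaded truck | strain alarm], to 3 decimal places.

P(strain alarm) = 0.06·0.69·0.67 + 0.72·0.69·0.33 + 0.63·0.31·0.67 + 0.92·0.31·0.33 = 0.027738 + 0.163944 + 0.130851 + 0.094116 = 0.416649
Restricting to configurations with overloaded truck present: 0.163944 + 0.094116 = 0.258060.
Hence the posterior is 0.258060/0.416649 ≈ 0.619.

Pr[overloaded truck | strain alarm] ≈ 0.619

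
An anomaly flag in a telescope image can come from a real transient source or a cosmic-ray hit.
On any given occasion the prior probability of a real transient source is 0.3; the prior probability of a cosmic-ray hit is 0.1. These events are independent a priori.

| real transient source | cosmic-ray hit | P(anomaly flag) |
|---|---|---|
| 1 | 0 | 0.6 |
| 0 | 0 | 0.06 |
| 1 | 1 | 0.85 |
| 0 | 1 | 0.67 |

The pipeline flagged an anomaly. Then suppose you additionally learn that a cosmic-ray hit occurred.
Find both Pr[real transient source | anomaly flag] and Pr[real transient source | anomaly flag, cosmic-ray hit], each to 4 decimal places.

Pr[real transient source | anomaly flag] ≈ 0.6888; Pr[real transient source | anomaly flag, cosmic-ray hit] ≈ 0.3522

For the numerator, keep only real transient source=true terms: 0.162000 + 0.025500 = 0.187500
The normalizing constant is 0.06×0.7×0.9 + 0.67×0.7×0.1 + 0.6×0.3×0.9 + 0.85×0.3×0.1 = 0.272200
Posterior = 0.187500 / 0.272200 ≈ 0.6888

Now condition on the additional information:
Weight on real transient source=true, given the evidence: 0.85*0.3 = 0.255000
Normalizer over all consistent configurations: 0.67*0.7 + 0.85*0.3 = 0.724000
P(real transient source | anomaly flag, cosmic-ray hit) = 0.255000/0.724000 ≈ 0.3522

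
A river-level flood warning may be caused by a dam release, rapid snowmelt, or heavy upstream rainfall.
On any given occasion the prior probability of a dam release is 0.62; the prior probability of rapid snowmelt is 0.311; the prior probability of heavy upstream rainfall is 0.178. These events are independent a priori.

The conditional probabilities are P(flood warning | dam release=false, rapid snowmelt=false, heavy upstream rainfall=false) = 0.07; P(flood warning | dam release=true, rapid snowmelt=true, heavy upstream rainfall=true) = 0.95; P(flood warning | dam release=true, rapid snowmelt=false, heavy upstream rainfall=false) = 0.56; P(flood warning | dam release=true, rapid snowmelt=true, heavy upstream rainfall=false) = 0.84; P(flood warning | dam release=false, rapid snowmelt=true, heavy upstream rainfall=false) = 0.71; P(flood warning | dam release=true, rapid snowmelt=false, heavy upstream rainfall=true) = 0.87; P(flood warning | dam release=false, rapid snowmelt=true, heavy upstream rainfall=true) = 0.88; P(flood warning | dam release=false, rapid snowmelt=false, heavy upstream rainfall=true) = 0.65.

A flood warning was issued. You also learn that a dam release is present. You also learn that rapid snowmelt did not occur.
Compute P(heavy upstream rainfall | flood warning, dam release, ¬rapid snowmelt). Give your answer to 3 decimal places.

P(flood warning | dam release, ¬rapid snowmelt) = 0.56×0.822 + 0.87×0.178 = 0.460320 + 0.154860 = 0.615180
Of this, 0.154860 comes from 0.87×0.178 (the heavy upstream rainfall=true cases).
Hence the posterior is 0.154860/0.615180 ≈ 0.252.

P(heavy upstream rainfall | flood warning, dam release, ¬rapid snowmelt) ≈ 0.252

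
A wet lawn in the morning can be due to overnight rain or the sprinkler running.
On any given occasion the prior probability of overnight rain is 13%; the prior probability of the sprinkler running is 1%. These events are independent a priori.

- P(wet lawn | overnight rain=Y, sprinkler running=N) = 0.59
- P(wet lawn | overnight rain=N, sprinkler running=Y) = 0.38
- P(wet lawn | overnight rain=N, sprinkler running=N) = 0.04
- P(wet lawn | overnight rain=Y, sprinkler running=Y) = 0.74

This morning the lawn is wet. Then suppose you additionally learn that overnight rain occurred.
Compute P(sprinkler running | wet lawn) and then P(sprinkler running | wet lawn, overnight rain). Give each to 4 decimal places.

By total probability over the 4 (overnight rain, sprinkler running) configurations:
  P(wet lawn) = 0.04×0.87×0.99 + 0.38×0.87×0.01 + 0.59×0.13×0.99 + 0.74×0.13×0.01
        = 0.034452 + 0.003306 + 0.075933 + 0.000962 = 0.114653
Configurations with sprinkler running contribute 0.004268, so
  P(sprinkler running | wet lawn) = 0.004268 / 0.114653 ≈ 0.0372

With the extra evidence:
P(wet lawn | overnight rain) = 0.59*0.99 + 0.74*0.01 = 0.584100 + 0.007400 = 0.591500
The sprinkler running-present share is 0.74*0.01 = 0.007400.
Hence the posterior is 0.007400/0.591500 ≈ 0.0125.

P(sprinkler running | wet lawn) ≈ 0.0372; P(sprinkler running | wet lawn, overnight rain) ≈ 0.0125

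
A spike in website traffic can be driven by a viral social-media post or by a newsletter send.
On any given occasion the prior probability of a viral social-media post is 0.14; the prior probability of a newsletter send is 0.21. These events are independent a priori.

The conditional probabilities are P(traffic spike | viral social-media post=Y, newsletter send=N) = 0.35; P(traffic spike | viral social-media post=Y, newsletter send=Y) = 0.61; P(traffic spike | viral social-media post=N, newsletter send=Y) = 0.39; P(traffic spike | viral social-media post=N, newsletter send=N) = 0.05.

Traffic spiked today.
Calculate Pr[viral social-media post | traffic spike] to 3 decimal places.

Pr[viral social-media post | traffic spike] ≈ 0.352

P(traffic spike) = 0.05×0.86×0.79 + 0.39×0.86×0.21 + 0.35×0.14×0.79 + 0.61×0.14×0.21 = 0.033970 + 0.070434 + 0.038710 + 0.017934 = 0.161048
Of this, 0.056644 comes from 0.038710 + 0.017934 (the viral social-media post=true cases).
Hence the posterior is 0.056644/0.161048 ≈ 0.352.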